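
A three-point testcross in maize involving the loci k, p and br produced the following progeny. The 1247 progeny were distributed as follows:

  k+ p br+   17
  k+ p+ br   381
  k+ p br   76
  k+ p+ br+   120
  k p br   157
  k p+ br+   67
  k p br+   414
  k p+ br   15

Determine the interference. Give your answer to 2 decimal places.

The two most frequent reciprocal classes, k+ p+ br and k p br+, are the parental types, so the F1 was k+ p+ br / k p br+.
The two rarest classes, k p+ br and k+ p br+, are the double crossovers. Comparing them with the parentals, only the k allele has switched, so k is the middle locus and the order is br – k – p.
br–k: (277 + 32)/1247 = 0.2478; k–p: (143 + 32)/1247 = 0.1403.
Expected DCO frequency = 0.2478 × 0.1403 ≈ 0.03477; observed = 32/1247 ≈ 0.02566.
Coefficient of coincidence = 0.02566/0.03477 ≈ 0.74; interference = 1 − 0.74 = 0.26.

0.26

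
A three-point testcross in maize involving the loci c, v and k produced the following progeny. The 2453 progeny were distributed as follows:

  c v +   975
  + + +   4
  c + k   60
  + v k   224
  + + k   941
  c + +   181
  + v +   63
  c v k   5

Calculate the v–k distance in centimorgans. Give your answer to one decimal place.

The two most frequent reciprocal classes, c v + and + + k, are the parental types, so the F1 was c v + / + + k.
The two rarest classes, c v k and + + +, are the double crossovers. Comparing them with the parentals, only the k allele has switched, so k is the middle locus and the order is c – k – v.
Crossovers in the k–v interval produce the single-crossover classes c + + and + v k (181 + 224 = 405) plus the double crossovers (9).
RF(k–v) = (405 + 9) / 2453 = 414/2453 = 0.1688 → 16.9 centimorgans.

16.9 centimorgans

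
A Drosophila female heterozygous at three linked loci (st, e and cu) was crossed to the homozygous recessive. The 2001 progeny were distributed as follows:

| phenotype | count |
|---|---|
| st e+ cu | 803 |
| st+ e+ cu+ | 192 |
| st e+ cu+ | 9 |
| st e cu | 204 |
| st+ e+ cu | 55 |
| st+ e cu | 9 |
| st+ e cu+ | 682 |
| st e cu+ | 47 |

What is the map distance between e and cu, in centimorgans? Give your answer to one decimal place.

The two most frequent reciprocal classes, st+ e cu+ and st e+ cu, are the parental types, so the F1 was st+ e cu+ / st e+ cu.
The two rarest classes, st+ e cu and st e+ cu+, are the double crossovers. Comparing them with the parentals, only the cu allele has switched, so cu is the middle locus and the order is st – cu – e.
Crossovers in the cu–e interval produce the single-crossover classes st+ e+ cu+ and st e cu (192 + 204 = 396) plus the double crossovers (18).
RF(cu–e) = (396 + 18) / 2001 = 414/2001 = 0.2069 → 20.7 centimorgans.

20.7 centimorgans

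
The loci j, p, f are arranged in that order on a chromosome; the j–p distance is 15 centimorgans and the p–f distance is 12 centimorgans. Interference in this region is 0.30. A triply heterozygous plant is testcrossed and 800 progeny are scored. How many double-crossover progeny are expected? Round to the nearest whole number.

Map distances give recombination frequencies of 0.150 and 0.120 for the two intervals.
With interference 0.30 (so coincidence = 0.70), expected double-crossover frequency = 0.150 × 0.120 × 0.70 = 0.01260.
Expected number = 0.01260 × 800 = 10.08 ≈ 10.

10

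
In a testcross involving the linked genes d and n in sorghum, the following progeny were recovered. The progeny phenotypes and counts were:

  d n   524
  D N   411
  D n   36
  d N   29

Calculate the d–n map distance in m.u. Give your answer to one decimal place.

The two most frequent classes, D N (411) and d n (524), are the parental types, so the F1 was D N / d n.
The recombinant classes are D n and d N: 36 + 29 = 65.
Recombination frequency = 65/1000 = 0.0650 ≈ 6.5%, i.e. 6.5 m.u.

6.5 m.u.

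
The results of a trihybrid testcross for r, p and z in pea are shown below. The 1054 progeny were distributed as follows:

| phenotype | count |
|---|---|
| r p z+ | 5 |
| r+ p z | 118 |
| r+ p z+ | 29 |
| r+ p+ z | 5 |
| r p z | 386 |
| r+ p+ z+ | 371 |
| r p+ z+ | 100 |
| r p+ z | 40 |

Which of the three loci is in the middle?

The two most frequent reciprocal classes, r p z and r+ p+ z+, are the parental types, so the F1 was r p z / r+ p+ z+.
The two rarest classes, r p z+ and r+ p+ z, are the double crossovers. Comparing them with the parentals, only the z allele has switched, so z is the middle locus and the order is r – z – p.

z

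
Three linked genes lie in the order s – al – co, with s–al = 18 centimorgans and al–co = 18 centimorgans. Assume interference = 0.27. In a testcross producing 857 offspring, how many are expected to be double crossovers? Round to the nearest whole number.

20

Map distances give recombination frequencies of 0.180 and 0.180 for the two intervals.
With interference 0.27 (so coincidence = 0.73), expected double-crossover frequency = 0.180 × 0.180 × 0.73 = 0.02365.
Expected number = 0.02365 × 857 = 20.27 ≈ 20.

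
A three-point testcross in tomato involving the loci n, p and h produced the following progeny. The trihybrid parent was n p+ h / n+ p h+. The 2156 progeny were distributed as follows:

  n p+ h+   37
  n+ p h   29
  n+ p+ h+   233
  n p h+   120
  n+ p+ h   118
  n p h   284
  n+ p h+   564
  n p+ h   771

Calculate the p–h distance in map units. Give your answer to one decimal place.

The two rarest classes, n p+ h+ and n+ p h, are the double crossovers. Comparing them with the parentals, only the h allele has switched, so h is the middle locus and the order is p – h – n.
Crossovers in the p–h interval produce the single-crossover classes n p h and n+ p+ h+ (284 + 233 = 517) plus the double crossovers (66).
RF(p–h) = (517 + 66) / 2156 = 583/2156 = 0.2704 → 27.0 map units.

27.0 map units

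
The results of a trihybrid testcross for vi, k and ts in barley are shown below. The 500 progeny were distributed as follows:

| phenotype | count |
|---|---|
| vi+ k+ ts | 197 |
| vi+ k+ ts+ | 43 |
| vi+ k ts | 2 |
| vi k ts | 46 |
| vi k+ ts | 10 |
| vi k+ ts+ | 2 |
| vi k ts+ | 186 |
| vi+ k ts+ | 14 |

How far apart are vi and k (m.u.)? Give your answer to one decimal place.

The two most frequent reciprocal classes, vi k ts+ and vi+ k+ ts, are the parental types, so the F1 was vi k ts+ / vi+ k+ ts.
The two rarest classes, vi k+ ts+ and vi+ k ts, are the double crossovers. Comparing them with the parentals, only the k allele has switched, so k is the middle locus and the order is vi – k – ts.
Crossovers in the vi–k interval produce the single-crossover classes vi+ k ts+ and vi k+ ts (14 + 10 = 24) plus the double crossovers (4).
RF(vi–k) = (24 + 4) / 500 = 28/500 = 0.0560 → 5.6 m.u.

5.6 m.u.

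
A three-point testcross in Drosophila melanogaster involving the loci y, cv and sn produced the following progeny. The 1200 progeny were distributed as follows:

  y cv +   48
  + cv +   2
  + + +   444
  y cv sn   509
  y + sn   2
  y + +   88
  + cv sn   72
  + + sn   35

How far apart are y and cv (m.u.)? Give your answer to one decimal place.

13.7 m.u.

The two most frequent reciprocal classes, y cv sn and + + +, are the parental types, so the F1 was y cv sn / + + +.
The two rarest classes, y + sn and + cv +, are the double crossovers. Comparing them with the parentals, only the cv allele has switched, so cv is the middle locus and the order is sn – cv – y.
Crossovers in the cv–y interval produce the single-crossover classes + cv sn and y + + (72 + 88 = 160) plus the double crossovers (4).
RF(cv–y) = (160 + 4) / 1200 = 164/1200 = 0.1367 → 13.7 m.u.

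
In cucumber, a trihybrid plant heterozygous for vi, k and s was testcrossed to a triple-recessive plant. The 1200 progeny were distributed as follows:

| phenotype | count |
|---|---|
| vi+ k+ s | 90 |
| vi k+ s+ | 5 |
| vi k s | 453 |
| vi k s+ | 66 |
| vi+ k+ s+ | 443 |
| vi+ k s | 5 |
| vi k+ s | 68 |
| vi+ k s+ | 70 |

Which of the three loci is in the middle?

The two most frequent reciprocal classes, vi+ k+ s+ and vi k s, are the parental types, so the F1 was vi+ k+ s+ / vi k s.
The two rarest classes, vi k+ s+ and vi+ k s, are the double crossovers. Comparing them with the parentals, only the vi allele has switched, so vi is the middle locus and the order is s – vi – k.

vi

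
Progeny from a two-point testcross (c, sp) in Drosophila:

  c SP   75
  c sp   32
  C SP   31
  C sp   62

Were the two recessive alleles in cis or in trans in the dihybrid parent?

The two most frequent classes are C sp (62) and c SP (75); these are the parental (non-recombinant) types.
So the F1 carried C sp on one chromosome and c SP on the other — the recessive alleles are on opposite chromosomes (trans / repulsion).

trans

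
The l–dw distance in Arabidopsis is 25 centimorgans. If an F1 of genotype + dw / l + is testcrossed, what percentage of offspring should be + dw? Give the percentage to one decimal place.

37.5%

A map distance of 25 centimorgans corresponds to a recombination frequency of 0.250.
The F1 is + dw / l +, so + dw is a parental gamete class with expected frequency (1 − r)/2 = 0.750/2 = 0.3750.
That is 0.3750 = 37.5% of the progeny.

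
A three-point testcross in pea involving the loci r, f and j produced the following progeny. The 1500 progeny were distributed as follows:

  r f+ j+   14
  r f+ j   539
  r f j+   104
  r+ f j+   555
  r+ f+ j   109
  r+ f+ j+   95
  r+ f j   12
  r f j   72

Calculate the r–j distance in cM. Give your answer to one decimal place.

The two most frequent reciprocal classes, r+ f j+ and r f+ j, are the parental types, so the F1 was r+ f j+ / r f+ j.
The two rarest classes, r+ f j and r f+ j+, are the double crossovers. Comparing them with the parentals, only the j allele has switched, so j is the middle locus and the order is f – j – r.
Crossovers in the j–r interval produce the single-crossover classes r f j+ and r+ f+ j (104 + 109 = 213) plus the double crossovers (26).
RF(j–r) = (213 + 26) / 1500 = 239/1500 = 0.1593 → 15.9 cM.

15.9 cM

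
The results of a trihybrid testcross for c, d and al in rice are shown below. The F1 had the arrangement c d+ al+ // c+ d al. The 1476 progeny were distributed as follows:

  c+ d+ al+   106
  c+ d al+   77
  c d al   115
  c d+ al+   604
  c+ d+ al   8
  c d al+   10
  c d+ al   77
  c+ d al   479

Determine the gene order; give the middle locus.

d

The two rarest classes, c d al+ and c+ d+ al, are the double crossovers. Comparing them with the parentals, only the d allele has switched, so d is the middle locus and the order is al – d – c.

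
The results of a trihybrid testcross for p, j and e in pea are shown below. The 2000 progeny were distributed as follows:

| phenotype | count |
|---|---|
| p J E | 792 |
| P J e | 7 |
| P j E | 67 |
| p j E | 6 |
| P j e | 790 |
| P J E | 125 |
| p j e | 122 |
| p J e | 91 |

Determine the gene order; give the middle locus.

j

The two most frequent reciprocal classes, P j e and p J E, are the parental types, so the F1 was P j e / p J E.
The two rarest classes, P J e and p j E, are the double crossovers. Comparing them with the parentals, only the j allele has switched, so j is the middle locus and the order is p – j – e.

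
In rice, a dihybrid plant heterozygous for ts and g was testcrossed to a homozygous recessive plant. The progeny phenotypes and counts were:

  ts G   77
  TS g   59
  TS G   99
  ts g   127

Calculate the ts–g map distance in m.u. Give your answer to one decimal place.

37.6 m.u.

The two most frequent classes, TS G (99) and ts g (127), are the parental types, so the F1 was TS G / ts g.
The recombinant classes are TS g and ts G: 59 + 77 = 136.
Recombination frequency = 136/362 = 0.3757 ≈ 37.6%, i.e. 37.6 m.u.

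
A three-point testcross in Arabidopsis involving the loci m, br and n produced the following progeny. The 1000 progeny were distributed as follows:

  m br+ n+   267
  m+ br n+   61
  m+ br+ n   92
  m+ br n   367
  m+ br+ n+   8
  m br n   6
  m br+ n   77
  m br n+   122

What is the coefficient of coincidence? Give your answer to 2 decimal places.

The two most frequent reciprocal classes, m+ br n and m br+ n+, are the parental types, so the F1 was m+ br n / m br+ n+.
The two rarest classes, m br n and m+ br+ n+, are the double crossovers. Comparing them with the parentals, only the m allele has switched, so m is the middle locus and the order is n – m – br.
n–m: (138 + 14)/1000 = 0.1520; m–br: (214 + 14)/1000 = 0.2280.
Expected DCO frequency = 0.1520 × 0.2280 ≈ 0.03466; observed = 14/1000 ≈ 0.01400.
Coefficient of coincidence = 0.01400/0.03466 ≈ 0.40.

0.40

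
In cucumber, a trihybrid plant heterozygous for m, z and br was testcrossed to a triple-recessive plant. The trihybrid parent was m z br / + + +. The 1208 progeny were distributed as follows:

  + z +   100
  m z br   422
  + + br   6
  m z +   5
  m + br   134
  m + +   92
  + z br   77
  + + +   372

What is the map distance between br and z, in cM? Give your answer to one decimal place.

20.3 cM

The two rarest classes, m z + and + + br, are the double crossovers. Comparing them with the parentals, only the br allele has switched, so br is the middle locus and the order is z – br – m.
Crossovers in the z–br interval produce the single-crossover classes m + br and + z + (134 + 100 = 234) plus the double crossovers (11).
RF(z–br) = (234 + 11) / 1208 = 245/1208 = 0.2028 → 20.3 cM.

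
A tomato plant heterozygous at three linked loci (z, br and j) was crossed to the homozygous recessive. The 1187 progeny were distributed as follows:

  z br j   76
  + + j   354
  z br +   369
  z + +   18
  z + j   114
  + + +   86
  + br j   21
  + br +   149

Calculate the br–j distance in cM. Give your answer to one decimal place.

16.9 cM

The two most frequent reciprocal classes, + + j and z br +, are the parental types, so the F1 was + + j / z br +.
The two rarest classes, + br j and z + +, are the double crossovers. Comparing them with the parentals, only the br allele has switched, so br is the middle locus and the order is z – br – j.
Crossovers in the br–j interval produce the single-crossover classes + + + and z br j (86 + 76 = 162) plus the double crossovers (39).
RF(br–j) = (162 + 39) / 1187 = 201/1187 = 0.1693 → 16.9 cM.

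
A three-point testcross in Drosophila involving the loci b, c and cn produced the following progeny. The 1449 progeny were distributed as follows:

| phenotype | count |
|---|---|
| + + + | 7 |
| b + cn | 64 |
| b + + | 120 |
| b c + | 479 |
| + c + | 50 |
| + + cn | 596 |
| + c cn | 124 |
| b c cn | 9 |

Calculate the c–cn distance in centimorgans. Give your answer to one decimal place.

The two most frequent reciprocal classes, + + cn and b c +, are the parental types, so the F1 was + + cn / b c +.
The two rarest classes, + + + and b c cn, are the double crossovers. Comparing them with the parentals, only the cn allele has switched, so cn is the middle locus and the order is c – cn – b.
Crossovers in the c–cn interval produce the single-crossover classes + c cn and b + + (124 + 120 = 244) plus the double crossovers (16).
RF(c–cn) = (244 + 16) / 1449 = 260/1449 = 0.1794 → 17.9 centimorgans.

17.9 centimorgans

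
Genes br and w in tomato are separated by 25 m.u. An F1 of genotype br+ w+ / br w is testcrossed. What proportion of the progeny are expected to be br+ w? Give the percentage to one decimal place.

A map distance of 25 m.u. corresponds to a recombination frequency of 0.250.
The F1 is br+ w+ / br w, so br+ w is a recombinant gamete class with expected frequency r/2 = 0.250/2 = 0.1250.
That is 0.1250 = 12.5% of the progeny.

12.5%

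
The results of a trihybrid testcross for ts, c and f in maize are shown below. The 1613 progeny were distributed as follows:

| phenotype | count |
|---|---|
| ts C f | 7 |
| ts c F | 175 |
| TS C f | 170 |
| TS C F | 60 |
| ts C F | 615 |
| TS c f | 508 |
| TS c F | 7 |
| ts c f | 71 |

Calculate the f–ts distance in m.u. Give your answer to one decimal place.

The two most frequent reciprocal classes, TS c f and ts C F, are the parental types, so the F1 was TS c f / ts C F.
The two rarest classes, TS c F and ts C f, are the double crossovers. Comparing them with the parentals, only the f allele has switched, so f is the middle locus and the order is c – f – ts.
Crossovers in the f–ts interval produce the single-crossover classes ts c f and TS C F (71 + 60 = 131) plus the double crossovers (14).
RF(f–ts) = (131 + 14) / 1613 = 145/1613 = 0.0899 → 9.0 m.u.

9.0 m.u.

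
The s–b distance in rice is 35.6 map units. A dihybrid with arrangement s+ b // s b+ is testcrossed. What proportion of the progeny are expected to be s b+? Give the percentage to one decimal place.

32.2%

A map distance of 35.6 map units corresponds to a recombination frequency of 0.356.
The F1 is s+ b / s b+, so s b+ is a parental gamete class with expected frequency (1 − r)/2 = 0.644/2 = 0.3220.
That is 0.3220 = 32.2% of the progeny.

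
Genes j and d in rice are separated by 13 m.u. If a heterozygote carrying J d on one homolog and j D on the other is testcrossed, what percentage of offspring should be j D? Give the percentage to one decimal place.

43.5%

A map distance of 13 m.u. corresponds to a recombination frequency of 0.130.
The F1 is J d / j D, so j D is a parental gamete class with expected frequency (1 − r)/2 = 0.870/2 = 0.4350.
That is 0.4350 = 43.5% of the progeny.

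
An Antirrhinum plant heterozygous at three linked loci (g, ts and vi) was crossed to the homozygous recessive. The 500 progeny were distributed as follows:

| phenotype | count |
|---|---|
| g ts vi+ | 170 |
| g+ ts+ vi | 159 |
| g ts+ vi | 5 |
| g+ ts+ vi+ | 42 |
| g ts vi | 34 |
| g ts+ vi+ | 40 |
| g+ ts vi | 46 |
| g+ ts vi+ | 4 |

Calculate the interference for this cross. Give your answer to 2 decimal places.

0.44

The two most frequent reciprocal classes, g ts vi+ and g+ ts+ vi, are the parental types, so the F1 was g ts vi+ / g+ ts+ vi.
The two rarest classes, g+ ts vi+ and g ts+ vi, are the double crossovers. Comparing them with the parentals, only the g allele has switched, so g is the middle locus and the order is vi – g – ts.
vi–g: (76 + 9)/500 = 0.1700; g–ts: (86 + 9)/500 = 0.1900.
Expected DCO frequency = 0.1700 × 0.1900 ≈ 0.03230; observed = 9/500 ≈ 0.01800.
Coefficient of coincidence = 0.01800/0.03230 ≈ 0.56; interference = 1 − 0.56 = 0.44.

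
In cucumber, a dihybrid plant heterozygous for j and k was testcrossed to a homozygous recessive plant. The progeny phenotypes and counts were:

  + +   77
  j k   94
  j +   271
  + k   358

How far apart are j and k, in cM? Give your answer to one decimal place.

The two most frequent classes, + k (358) and j + (271), are the parental types, so the F1 was + k / j +.
The recombinant classes are + + and j k: 77 + 94 = 171.
Recombination frequency = 171/800 = 0.2137 ≈ 21.4%, i.e. 21.4 cM.

21.4 cM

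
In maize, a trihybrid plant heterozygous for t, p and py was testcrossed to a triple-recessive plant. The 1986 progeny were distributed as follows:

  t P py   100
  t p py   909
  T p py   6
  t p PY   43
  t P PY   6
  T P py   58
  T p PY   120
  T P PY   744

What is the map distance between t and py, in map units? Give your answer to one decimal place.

5.7 map units

The two most frequent reciprocal classes, T P PY and t p py, are the parental types, so the F1 was T P PY / t p py.
The two rarest classes, t P PY and T p py, are the double crossovers. Comparing them with the parentals, only the t allele has switched, so t is the middle locus and the order is py – t – p.
Crossovers in the py–t interval produce the single-crossover classes T P py and t p PY (58 + 43 = 101) plus the double crossovers (12).
RF(py–t) = (101 + 12) / 1986 = 113/1986 = 0.0569 → 5.7 map units.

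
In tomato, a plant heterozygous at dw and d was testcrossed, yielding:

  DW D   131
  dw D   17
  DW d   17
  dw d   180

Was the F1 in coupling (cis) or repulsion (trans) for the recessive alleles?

cis

The two most frequent classes are DW D (131) and dw d (180); these are the parental (non-recombinant) types.
So the F1 carried DW D on one chromosome and dw d on the other — the recessive alleles are on the same chromosome (cis / coupling).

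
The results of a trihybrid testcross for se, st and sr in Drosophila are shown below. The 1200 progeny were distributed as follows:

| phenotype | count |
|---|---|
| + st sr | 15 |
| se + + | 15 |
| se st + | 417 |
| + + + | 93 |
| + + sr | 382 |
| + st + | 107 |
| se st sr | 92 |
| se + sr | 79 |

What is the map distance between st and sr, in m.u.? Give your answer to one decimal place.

The two most frequent reciprocal classes, se st + and + + sr, are the parental types, so the F1 was se st + / + + sr.
The two rarest classes, se + + and + st sr, are the double crossovers. Comparing them with the parentals, only the st allele has switched, so st is the middle locus and the order is sr – st – se.
Crossovers in the sr–st interval produce the single-crossover classes se st sr and + + + (92 + 93 = 185) plus the double crossovers (30).
RF(sr–st) = (185 + 30) / 1200 = 215/1200 = 0.1792 → 17.9 m.u.

17.9 m.u.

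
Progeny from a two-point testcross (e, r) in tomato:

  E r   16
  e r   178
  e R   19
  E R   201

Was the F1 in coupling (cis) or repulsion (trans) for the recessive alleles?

The two most frequent classes are E R (201) and e r (178); these are the parental (non-recombinant) types.
So the F1 carried E R on one chromosome and e r on the other — the recessive alleles are on the same chromosome (cis / coupling).

cis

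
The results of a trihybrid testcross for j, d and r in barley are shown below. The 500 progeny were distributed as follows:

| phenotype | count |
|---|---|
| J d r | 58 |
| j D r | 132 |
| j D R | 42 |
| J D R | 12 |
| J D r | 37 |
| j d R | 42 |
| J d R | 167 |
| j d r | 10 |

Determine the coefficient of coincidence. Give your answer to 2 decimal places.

The two most frequent reciprocal classes, J d R and j D r, are the parental types, so the F1 was J d R / j D r.
The two rarest classes, J D R and j d r, are the double crossovers. Comparing them with the parentals, only the d allele has switched, so d is the middle locus and the order is j – d – r.
j–d: (79 + 22)/500 = 0.2020; d–r: (100 + 22)/500 = 0.2440.
Expected DCO frequency = 0.2020 × 0.2440 ≈ 0.04929; observed = 22/500 ≈ 0.04400.
Coefficient of coincidence = 0.04400/0.04929 ≈ 0.89.

0.89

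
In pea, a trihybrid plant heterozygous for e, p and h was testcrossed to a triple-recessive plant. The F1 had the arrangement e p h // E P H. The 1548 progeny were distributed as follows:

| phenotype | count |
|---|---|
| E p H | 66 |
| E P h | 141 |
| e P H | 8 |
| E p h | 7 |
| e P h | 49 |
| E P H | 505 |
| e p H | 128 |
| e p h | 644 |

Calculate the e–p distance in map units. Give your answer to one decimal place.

8.4 map units

The two rarest classes, E p h and e P H, are the double crossovers. Comparing them with the parentals, only the e allele has switched, so e is the middle locus and the order is p – e – h.
Crossovers in the p–e interval produce the single-crossover classes e P h and E p H (49 + 66 = 115) plus the double crossovers (15).
RF(p–e) = (115 + 15) / 1548 = 130/1548 = 0.0840 → 8.4 map units.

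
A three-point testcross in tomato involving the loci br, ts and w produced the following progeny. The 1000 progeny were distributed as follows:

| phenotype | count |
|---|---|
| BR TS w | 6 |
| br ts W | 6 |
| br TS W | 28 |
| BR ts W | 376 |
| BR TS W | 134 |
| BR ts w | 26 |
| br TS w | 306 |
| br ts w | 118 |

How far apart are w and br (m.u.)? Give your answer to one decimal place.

6.6 m.u.

The two most frequent reciprocal classes, br TS w and BR ts W, are the parental types, so the F1 was br TS w / BR ts W.
The two rarest classes, BR TS w and br ts W, are the double crossovers. Comparing them with the parentals, only the br allele has switched, so br is the middle locus and the order is ts – br – w.
Crossovers in the br–w interval produce the single-crossover classes br TS W and BR ts w (28 + 26 = 54) plus the double crossovers (12).
RF(br–w) = (54 + 12) / 1000 = 66/1000 = 0.0660 → 6.6 m.u.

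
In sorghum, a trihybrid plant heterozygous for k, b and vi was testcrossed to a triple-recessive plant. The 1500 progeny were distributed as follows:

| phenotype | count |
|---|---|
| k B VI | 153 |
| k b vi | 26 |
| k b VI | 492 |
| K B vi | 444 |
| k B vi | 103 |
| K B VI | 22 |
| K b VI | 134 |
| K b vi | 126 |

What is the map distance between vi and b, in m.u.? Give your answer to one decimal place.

21.8 m.u.

The two most frequent reciprocal classes, k b VI and K B vi, are the parental types, so the F1 was k b VI / K B vi.
The two rarest classes, k b vi and K B VI, are the double crossovers. Comparing them with the parentals, only the vi allele has switched, so vi is the middle locus and the order is k – vi – b.
Crossovers in the vi–b interval produce the single-crossover classes k B VI and K b vi (153 + 126 = 279) plus the double crossovers (48).
RF(vi–b) = (279 + 48) / 1500 = 327/1500 = 0.2180 → 21.8 m.u.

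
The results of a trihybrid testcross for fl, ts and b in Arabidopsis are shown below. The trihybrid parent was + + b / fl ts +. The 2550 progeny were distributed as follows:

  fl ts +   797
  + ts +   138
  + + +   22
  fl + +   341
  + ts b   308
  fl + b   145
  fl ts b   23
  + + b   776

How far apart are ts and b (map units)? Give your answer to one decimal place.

The two rarest classes, + + + and fl ts b, are the double crossovers. Comparing them with the parentals, only the b allele has switched, so b is the middle locus and the order is ts – b – fl.
Crossovers in the ts–b interval produce the single-crossover classes + ts b and fl + + (308 + 341 = 649) plus the double crossovers (45).
RF(ts–b) = (649 + 45) / 2550 = 694/2550 = 0.2722 → 27.2 map units.

27.2 map units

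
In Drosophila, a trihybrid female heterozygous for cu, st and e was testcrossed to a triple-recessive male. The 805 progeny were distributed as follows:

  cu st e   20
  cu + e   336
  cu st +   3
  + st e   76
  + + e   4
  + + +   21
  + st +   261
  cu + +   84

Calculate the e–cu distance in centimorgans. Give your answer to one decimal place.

20.7 centimorgans

The two most frequent reciprocal classes, + st + and cu + e, are the parental types, so the F1 was + st + / cu + e.
The two rarest classes, cu st + and + + e, are the double crossovers. Comparing them with the parentals, only the cu allele has switched, so cu is the middle locus and the order is st – cu – e.
Crossovers in the cu–e interval produce the single-crossover classes + st e and cu + + (76 + 84 = 160) plus the double crossovers (7).
RF(cu–e) = (160 + 7) / 805 = 167/805 = 0.2075 → 20.7 centimorgans.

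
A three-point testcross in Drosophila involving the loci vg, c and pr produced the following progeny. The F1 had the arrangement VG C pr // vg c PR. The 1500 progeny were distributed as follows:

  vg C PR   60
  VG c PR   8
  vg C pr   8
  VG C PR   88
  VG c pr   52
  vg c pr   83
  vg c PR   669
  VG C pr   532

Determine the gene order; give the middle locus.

vg

The two rarest classes, vg C pr and VG c PR, are the double crossovers. Comparing them with the parentals, only the vg allele has switched, so vg is the middle locus and the order is c – vg – pr.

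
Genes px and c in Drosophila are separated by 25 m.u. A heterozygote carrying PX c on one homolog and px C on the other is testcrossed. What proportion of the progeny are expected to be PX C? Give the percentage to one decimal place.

A map distance of 25 m.u. corresponds to a recombination frequency of 0.250.
The F1 is PX c / px C, so PX C is a recombinant gamete class with expected frequency r/2 = 0.250/2 = 0.1250.
That is 0.1250 = 12.5% of the progeny.

12.5%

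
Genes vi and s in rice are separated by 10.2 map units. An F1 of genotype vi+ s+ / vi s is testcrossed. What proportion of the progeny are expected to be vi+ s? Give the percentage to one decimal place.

A map distance of 10.2 map units corresponds to a recombination frequency of 0.102.
The F1 is vi+ s+ / vi s, so vi+ s is a recombinant gamete class with expected frequency r/2 = 0.102/2 = 0.0510.
That is 0.0510 = 5.1% of the progeny.

5.1%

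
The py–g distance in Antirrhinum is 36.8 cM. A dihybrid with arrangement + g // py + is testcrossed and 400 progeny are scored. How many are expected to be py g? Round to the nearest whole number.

A map distance of 36.8 cM corresponds to a recombination frequency of 0.368.
The F1 is + g / py +, so py g is a recombinant gamete class with expected frequency r/2 = 0.368/2 = 0.1840.
Expected number = 0.1840 × 400 = 73.60 ≈ 74.

74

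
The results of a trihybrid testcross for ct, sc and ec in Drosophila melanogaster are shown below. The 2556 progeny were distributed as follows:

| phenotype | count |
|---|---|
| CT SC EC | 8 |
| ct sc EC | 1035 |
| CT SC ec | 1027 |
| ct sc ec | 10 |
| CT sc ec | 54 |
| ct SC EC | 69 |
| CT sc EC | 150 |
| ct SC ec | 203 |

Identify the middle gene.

The two most frequent reciprocal classes, CT SC ec and ct sc EC, are the parental types, so the F1 was CT SC ec / ct sc EC.
The two rarest classes, CT SC EC and ct sc ec, are the double crossovers. Comparing them with the parentals, only the ec allele has switched, so ec is the middle locus and the order is sc – ec – ct.

ec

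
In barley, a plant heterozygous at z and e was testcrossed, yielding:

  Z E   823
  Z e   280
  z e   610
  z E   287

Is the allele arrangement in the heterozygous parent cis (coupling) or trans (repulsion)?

cis

The two most frequent classes are Z E (823) and z e (610); these are the parental (non-recombinant) types.
So the F1 carried Z E on one chromosome and z e on the other — the recessive alleles are on the same chromosome (cis / coupling).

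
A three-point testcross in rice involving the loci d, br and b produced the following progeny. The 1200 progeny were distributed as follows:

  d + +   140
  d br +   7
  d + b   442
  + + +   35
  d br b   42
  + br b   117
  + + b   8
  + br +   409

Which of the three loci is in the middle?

d

The two most frequent reciprocal classes, + br + and d + b, are the parental types, so the F1 was + br + / d + b.
The two rarest classes, d br + and + + b, are the double crossovers. Comparing them with the parentals, only the d allele has switched, so d is the middle locus and the order is b – d – br.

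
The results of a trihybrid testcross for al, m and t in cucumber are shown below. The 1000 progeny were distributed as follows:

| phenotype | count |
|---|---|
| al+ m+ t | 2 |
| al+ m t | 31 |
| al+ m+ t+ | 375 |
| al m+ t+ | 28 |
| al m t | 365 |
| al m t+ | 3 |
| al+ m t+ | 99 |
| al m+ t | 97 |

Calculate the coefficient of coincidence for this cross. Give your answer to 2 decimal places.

0.39

The two most frequent reciprocal classes, al m t and al+ m+ t+, are the parental types, so the F1 was al m t / al+ m+ t+.
The two rarest classes, al m t+ and al+ m+ t, are the double crossovers. Comparing them with the parentals, only the t allele has switched, so t is the middle locus and the order is m – t – al.
m–t: (196 + 5)/1000 = 0.2010; t–al: (59 + 5)/1000 = 0.0640.
Expected DCO frequency = 0.2010 × 0.0640 ≈ 0.01286; observed = 5/1000 ≈ 0.00500.
Coefficient of coincidence = 0.00500/0.01286 ≈ 0.39.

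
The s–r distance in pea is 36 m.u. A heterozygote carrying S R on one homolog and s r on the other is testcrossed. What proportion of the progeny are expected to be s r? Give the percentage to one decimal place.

32.0%

A map distance of 36 m.u. corresponds to a recombination frequency of 0.360.
The F1 is S R / s r, so s r is a parental gamete class with expected frequency (1 − r)/2 = 0.640/2 = 0.3200.
That is 0.3200 = 32.0% of the progeny.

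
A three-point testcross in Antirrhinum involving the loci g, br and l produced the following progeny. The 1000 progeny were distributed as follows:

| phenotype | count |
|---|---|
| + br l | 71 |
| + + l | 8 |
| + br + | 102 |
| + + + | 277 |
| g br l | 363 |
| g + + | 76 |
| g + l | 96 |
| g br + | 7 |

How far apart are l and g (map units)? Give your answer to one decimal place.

The two most frequent reciprocal classes, g br l and + + +, are the parental types, so the F1 was g br l / + + +.
The two rarest classes, g br + and + + l, are the double crossovers. Comparing them with the parentals, only the l allele has switched, so l is the middle locus and the order is br – l – g.
Crossovers in the l–g interval produce the single-crossover classes + br l and g + + (71 + 76 = 147) plus the double crossovers (15).
RF(l–g) = (147 + 15) / 1000 = 162/1000 = 0.1620 → 16.2 map units.

16.2 map units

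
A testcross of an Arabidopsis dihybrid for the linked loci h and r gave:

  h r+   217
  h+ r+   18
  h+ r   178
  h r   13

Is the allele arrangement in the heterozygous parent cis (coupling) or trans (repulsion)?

trans

The two most frequent classes are h+ r (178) and h r+ (217); these are the parental (non-recombinant) types.
So the F1 carried h+ r on one chromosome and h r+ on the other — the recessive alleles are on opposite chromosomes (trans / repulsion).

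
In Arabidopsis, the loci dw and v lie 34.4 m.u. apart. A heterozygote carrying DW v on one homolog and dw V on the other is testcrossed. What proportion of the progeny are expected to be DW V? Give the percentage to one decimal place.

17.2%

A map distance of 34.4 m.u. corresponds to a recombination frequency of 0.344.
The F1 is DW v / dw V, so DW V is a recombinant gamete class with expected frequency r/2 = 0.344/2 = 0.1720.
That is 0.1720 = 17.2% of the progeny.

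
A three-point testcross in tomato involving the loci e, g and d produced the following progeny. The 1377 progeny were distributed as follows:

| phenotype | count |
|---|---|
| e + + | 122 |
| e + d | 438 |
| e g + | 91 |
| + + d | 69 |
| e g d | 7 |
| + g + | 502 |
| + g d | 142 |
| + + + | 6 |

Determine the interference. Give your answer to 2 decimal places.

The two most frequent reciprocal classes, e + d and + g +, are the parental types, so the F1 was e + d / + g +.
The two rarest classes, e g d and + + +, are the double crossovers. Comparing them with the parentals, only the g allele has switched, so g is the middle locus and the order is d – g – e.
d–g: (264 + 13)/1377 = 0.2012; g–e: (160 + 13)/1377 = 0.1256.
Expected DCO frequency = 0.2012 × 0.1256 ≈ 0.02527; observed = 13/1377 ≈ 0.00944.
Coefficient of coincidence = 0.00944/0.02527 ≈ 0.37; interference = 1 − 0.37 = 0.63.

0.63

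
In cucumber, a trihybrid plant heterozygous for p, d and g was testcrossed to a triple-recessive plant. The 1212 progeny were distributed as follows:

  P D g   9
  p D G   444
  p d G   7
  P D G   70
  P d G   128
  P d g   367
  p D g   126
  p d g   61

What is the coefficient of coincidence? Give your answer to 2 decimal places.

0.49

The two most frequent reciprocal classes, p D G and P d g, are the parental types, so the F1 was p D G / P d g.
The two rarest classes, p d G and P D g, are the double crossovers. Comparing them with the parentals, only the d allele has switched, so d is the middle locus and the order is g – d – p.
g–d: (254 + 16)/1212 = 0.2228; d–p: (131 + 16)/1212 = 0.1213.
Expected DCO frequency = 0.2228 × 0.1213 ≈ 0.02703; observed = 16/1212 ≈ 0.01320.
Coefficient of coincidence = 0.01320/0.02703 ≈ 0.49.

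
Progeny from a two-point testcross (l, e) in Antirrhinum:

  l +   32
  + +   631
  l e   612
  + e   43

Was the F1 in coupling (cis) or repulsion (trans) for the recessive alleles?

cis

The two most frequent classes are + + (631) and l e (612); these are the parental (non-recombinant) types.
So the F1 carried + + on one chromosome and l e on the other — the recessive alleles are on the same chromosome (cis / coupling).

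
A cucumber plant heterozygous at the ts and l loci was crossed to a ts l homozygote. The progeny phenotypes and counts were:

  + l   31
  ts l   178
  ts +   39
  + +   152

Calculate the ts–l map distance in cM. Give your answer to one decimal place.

The two most frequent classes, + + (152) and ts l (178), are the parental types, so the F1 was + + / ts l.
The recombinant classes are + l and ts +: 31 + 39 = 70.
Recombination frequency = 70/400 = 0.1750 ≈ 17.5%, i.e. 17.5 cM.

17.5 cM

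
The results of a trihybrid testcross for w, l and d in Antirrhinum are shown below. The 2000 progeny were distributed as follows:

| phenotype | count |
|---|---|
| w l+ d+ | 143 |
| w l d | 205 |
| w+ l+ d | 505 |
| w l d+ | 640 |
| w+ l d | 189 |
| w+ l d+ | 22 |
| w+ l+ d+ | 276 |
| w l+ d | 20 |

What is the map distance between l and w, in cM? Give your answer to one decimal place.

18.7 cM

The two most frequent reciprocal classes, w l d+ and w+ l+ d, are the parental types, so the F1 was w l d+ / w+ l+ d.
The two rarest classes, w+ l d+ and w l+ d, are the double crossovers. Comparing them with the parentals, only the w allele has switched, so w is the middle locus and the order is d – w – l.
Crossovers in the w–l interval produce the single-crossover classes w l+ d+ and w+ l d (143 + 189 = 332) plus the double crossovers (42).
RF(w–l) = (332 + 42) / 2000 = 374/2000 = 0.1870 → 18.7 cM.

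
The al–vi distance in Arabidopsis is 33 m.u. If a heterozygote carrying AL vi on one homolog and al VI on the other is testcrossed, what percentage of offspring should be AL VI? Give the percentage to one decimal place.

A map distance of 33 m.u. corresponds to a recombination frequency of 0.330.
The F1 is AL vi / al VI, so AL VI is a recombinant gamete class with expected frequency r/2 = 0.330/2 = 0.1650.
That is 0.1650 = 16.5% of the progeny.

16.5%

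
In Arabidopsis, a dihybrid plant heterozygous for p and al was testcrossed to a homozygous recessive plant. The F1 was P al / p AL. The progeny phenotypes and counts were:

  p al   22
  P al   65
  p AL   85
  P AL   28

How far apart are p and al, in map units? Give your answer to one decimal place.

25.0 map units

The recombinant classes are P AL and p al: 28 + 22 = 50.
Recombination frequency = 50/200 = 0.2500 ≈ 25.0%, i.e. 25.0 map units.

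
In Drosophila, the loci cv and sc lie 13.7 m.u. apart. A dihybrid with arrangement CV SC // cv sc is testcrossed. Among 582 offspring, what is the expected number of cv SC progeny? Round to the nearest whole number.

40

A map distance of 13.7 m.u. corresponds to a recombination frequency of 0.137.
The F1 is CV SC / cv sc, so cv SC is a recombinant gamete class with expected frequency r/2 = 0.137/2 = 0.0685.
Expected number = 0.0685 × 582 = 39.87 ≈ 40.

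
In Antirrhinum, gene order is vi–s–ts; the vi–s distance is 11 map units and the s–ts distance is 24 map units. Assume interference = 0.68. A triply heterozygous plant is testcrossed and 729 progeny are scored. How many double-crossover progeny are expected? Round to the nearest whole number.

Map distances give recombination frequencies of 0.110 and 0.240 for the two intervals.
With interference 0.68 (so coincidence = 0.32), expected double-crossover frequency = 0.110 × 0.240 × 0.32 = 0.00845.
Expected number = 0.00845 × 729 = 6.16 ≈ 6.

6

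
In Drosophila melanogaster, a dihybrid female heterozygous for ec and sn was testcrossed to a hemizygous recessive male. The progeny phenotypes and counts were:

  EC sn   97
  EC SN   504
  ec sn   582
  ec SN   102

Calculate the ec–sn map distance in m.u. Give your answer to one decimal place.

The two most frequent classes, EC SN (504) and ec sn (582), are the parental types, so the F1 was EC SN / ec sn.
The recombinant classes are EC sn and ec SN: 97 + 102 = 199.
Recombination frequency = 199/1285 = 0.1549 ≈ 15.5%, i.e. 15.5 m.u.

15.5 m.u.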